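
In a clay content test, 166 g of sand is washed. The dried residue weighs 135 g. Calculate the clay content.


Formula: Clay% = (W_total - W_washed) / W_total * 100
Clay mass = 166 - 135 = 31 g
Clay% = 31 / 166 * 100 = 18.6747%

Answer: 18.6747%


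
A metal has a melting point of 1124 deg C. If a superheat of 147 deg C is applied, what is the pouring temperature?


Formula: T_pour = T_melt + Superheat
T_pour = 1124 + 147 = 1271 deg C

Final answer: 1271 deg C


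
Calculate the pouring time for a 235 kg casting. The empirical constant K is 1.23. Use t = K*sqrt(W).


Formula: t = K * sqrt(W)
sqrt(W) = sqrt(235) = 15.32971
t = 1.23 * 15.32971 = 18.8555 s

Final answer: 18.8555 s


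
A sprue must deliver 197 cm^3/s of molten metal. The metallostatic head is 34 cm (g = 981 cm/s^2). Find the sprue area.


Formula: v = sqrt(2*g*h), A = Q/v
Velocity: v = sqrt(2 * 981 * 34) = sqrt(66708) = 258.2789 cm/s
Sprue area: A = Q / v = 197 / 258.2789 = 0.7627 cm^2

Final answer: 0.7627 cm^2


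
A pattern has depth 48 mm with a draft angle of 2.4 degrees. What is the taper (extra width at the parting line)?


Formula: taper = depth * tan(draft_angle)
tan(2.4 deg) = 0.0419124
taper = 48 mm * 0.0419124 = 2.0118 mm

2.0118 mm


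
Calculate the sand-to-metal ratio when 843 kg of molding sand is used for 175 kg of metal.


Formula: Sand-to-Metal Ratio = W_sand / W_metal
Ratio = 843 kg / 175 kg = 4.8171

Final answer: 4.8171


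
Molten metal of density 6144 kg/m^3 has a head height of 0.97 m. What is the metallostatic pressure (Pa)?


Formula: P = rho * g * h
rho * g = 6144 * 9.81 = 60272.64 N/m^3
P = 60272.64 * 0.97 = 58464.4608 Pa


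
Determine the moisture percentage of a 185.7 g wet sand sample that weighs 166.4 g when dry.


Formula: MC = (W_wet - W_dry) / W_wet * 100
Water mass = 185.7 - 166.4 = 19.3 g
MC = 19.3 / 185.7 * 100 = 10.3931%

Answer: 10.3931%


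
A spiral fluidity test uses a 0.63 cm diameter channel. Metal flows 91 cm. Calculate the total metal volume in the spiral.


Formula: V = pi * (d/2)^2 * L  (cylinder volume)
Radius = 0.63/2 = 0.315 cm
V = pi * 0.315^2 * 91 = 28.3669 cm^3

Answer: 28.3669 cm^3


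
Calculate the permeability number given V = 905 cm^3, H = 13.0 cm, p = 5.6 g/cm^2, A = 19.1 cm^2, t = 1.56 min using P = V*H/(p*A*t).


Formula: Permeability Number P = (V * H) / (p * A * t)
Numerator: V * H = 905 * 13.0 = 11765.0
Denominator: p * A * t = 5.6 * 19.1 * 1.56 = 166.8576
P = 11765.0 / 166.8576 = 70.5092


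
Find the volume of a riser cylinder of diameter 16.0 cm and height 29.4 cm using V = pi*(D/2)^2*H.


Formula: V = pi * (D/2)^2 * H  (cylinder volume)
Radius = D/2 = 16.0/2 = 8.0 cm
V = pi * 8.0^2 * 29.4 = 5911.2207 cm^3

Answer: 5911.2207 cm^3


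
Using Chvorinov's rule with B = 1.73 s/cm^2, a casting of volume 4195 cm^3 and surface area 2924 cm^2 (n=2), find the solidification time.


Formula: t_s = B * (V/A)^n  (Chvorinov's rule, n=2)
Modulus M = V/A = 4195/2924 = 1.434679 cm
M^2 = 1.434679^2 = 2.058304 cm^2
t_s = 1.73 * 2.058304 = 3.5609 s

Final answer: 3.5609 s


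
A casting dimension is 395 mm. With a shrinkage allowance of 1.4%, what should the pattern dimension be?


Formula: L_pattern = L_casting * (1 + shrinkage_rate/100)
Shrinkage factor = 1 + 1.4/100 = 1.014
L_pattern = 395 mm * 1.014 = 400.5300 mm

Answer: 400.5300 mm


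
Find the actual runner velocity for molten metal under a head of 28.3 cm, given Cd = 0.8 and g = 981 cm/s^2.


Formula: v = Cd * sqrt(2 * g * h)  (Torricelli with discharge coefficient)
2*g*h = 2 * 981 * 28.3 = 55524.6 cm^2/s^2
sqrt(55524.6) = 235.63658 cm/s
v = 0.8 * 235.63658 = 188.5093 cm/s


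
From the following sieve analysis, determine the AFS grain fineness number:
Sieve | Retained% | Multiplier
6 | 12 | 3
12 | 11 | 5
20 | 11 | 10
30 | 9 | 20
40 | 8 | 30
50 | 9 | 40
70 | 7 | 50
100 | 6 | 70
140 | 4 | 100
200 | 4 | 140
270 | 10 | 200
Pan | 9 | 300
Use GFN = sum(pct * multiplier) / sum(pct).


Formula: GFN = sum(pct * multiplier) / sum(pct)
sum(pct * multiplier) = 7411
sum(pct) = 100
GFN = 7411 / 100 = 74.11


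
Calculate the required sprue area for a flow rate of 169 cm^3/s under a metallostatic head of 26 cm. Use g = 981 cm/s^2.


Formula: v = sqrt(2*g*h), A = Q/v
Velocity: v = sqrt(2 * 981 * 26) = sqrt(51012) = 225.8584 cm/s
Sprue area: A = Q / v = 169 / 225.8584 = 0.7483 cm^2

Answer: 0.7483 cm^2


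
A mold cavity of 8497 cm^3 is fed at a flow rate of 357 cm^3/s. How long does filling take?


Formula: t_fill = V_mold / Q_flow
t = 8497 cm^3 / 357 cm^3/s = 23.8011 s

Answer: 23.8011 s


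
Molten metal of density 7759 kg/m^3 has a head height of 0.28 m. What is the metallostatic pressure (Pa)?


Formula: P = rho * g * h
rho * g = 7759 * 9.81 = 76115.79 N/m^3
P = 76115.79 * 0.28 = 21312.4212 Pa

21312.4212 Pa


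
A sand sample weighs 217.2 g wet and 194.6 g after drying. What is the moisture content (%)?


Formula: MC = (W_wet - W_dry) / W_wet * 100
Water mass = 217.2 - 194.6 = 22.6 g
MC = 22.6 / 217.2 * 100 = 10.4052%

Final answer: 10.4052%


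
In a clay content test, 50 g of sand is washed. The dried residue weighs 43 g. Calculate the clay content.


Formula: Clay% = (W_total - W_washed) / W_total * 100
Clay mass = 50 - 43 = 7 g
Clay% = 7 / 50 * 100 = 14.0000%

Final answer: 14.0000%


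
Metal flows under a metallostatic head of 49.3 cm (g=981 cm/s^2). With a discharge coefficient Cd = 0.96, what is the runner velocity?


Formula: v = Cd * sqrt(2 * g * h)  (Torricelli with discharge coefficient)
2*g*h = 2 * 981 * 49.3 = 96726.6 cm^2/s^2
sqrt(96726.6) = 311.00900 cm/s
v = 0.96 * 311.00900 = 298.5686 cm/s

Final answer: 298.5686 cm/s


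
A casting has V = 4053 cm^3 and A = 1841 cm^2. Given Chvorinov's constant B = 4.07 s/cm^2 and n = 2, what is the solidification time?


Formula: t_s = B * (V/A)^n  (Chvorinov's rule, n=2)
Modulus M = V/A = 4053/1841 = 2.201521 cm
M^2 = 2.201521^2 = 4.846695 cm^2
t_s = 4.07 * 4.846695 = 19.7260 s

Answer: 19.7260 s


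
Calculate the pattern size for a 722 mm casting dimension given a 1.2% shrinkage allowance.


Formula: L_pattern = L_casting * (1 + shrinkage_rate/100)
Shrinkage factor = 1 + 1.2/100 = 1.012
L_pattern = 722 mm * 1.012 = 730.6640 mm


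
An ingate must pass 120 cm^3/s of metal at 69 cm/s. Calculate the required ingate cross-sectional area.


Formula: A_ingate = Q / v  (continuity equation)
A = 120 cm^3/s / 69 cm/s = 1.7391 cm^2

Answer: 1.7391 cm^2


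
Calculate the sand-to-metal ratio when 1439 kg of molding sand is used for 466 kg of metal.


Formula: Sand-to-Metal Ratio = W_sand / W_metal
Ratio = 1439 kg / 466 kg = 3.0880

Final answer: 3.0880


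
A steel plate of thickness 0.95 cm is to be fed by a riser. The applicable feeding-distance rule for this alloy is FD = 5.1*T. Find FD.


Formula: FD = 5.1 * T  (riser feeding-distance rule)
FD = 5.1 * 0.95 cm = 4.8450 cm

Answer: 4.8450 cm


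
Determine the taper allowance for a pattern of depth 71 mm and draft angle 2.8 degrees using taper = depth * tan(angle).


Formula: taper = depth * tan(draft_angle)
tan(2.8 deg) = 0.0489082
taper = 71 mm * 0.0489082 = 3.4725 mm


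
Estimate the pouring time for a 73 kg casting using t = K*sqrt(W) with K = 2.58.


Formula: t = K * sqrt(W)
sqrt(W) = sqrt(73) = 8.54400
t = 2.58 * 8.54400 = 22.0435 s

Final answer: 22.0435 s


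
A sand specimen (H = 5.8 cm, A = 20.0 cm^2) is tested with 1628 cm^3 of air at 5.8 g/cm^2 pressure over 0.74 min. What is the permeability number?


Formula: Permeability Number P = (V * H) / (p * A * t)
Numerator: V * H = 1628 * 5.8 = 9442.4
Denominator: p * A * t = 5.8 * 20.0 * 0.74 = 85.84
P = 9442.4 / 85.84 = 110.0000


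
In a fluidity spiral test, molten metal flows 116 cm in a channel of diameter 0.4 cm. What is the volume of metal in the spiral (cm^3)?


Formula: V = pi * (d/2)^2 * L  (cylinder volume)
Radius = 0.4/2 = 0.2 cm
V = pi * 0.2^2 * 116 = 14.5770 cm^3

14.5770 cm^3


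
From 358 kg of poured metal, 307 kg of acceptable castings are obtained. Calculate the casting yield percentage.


Formula: Casting Yield = (W_good / W_total) * 100
Yield = (307 kg / 358 kg) * 100 = 85.7542%


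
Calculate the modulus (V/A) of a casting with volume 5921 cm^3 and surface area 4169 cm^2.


Formula: Casting Modulus M = V / A
M = 5921 cm^3 / 4169 cm^2 = 1.4202 cm

1.4202 cm


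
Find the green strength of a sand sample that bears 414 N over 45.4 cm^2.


Formula: Compressive Strength = Force / Area
Strength = 414 N / 45.4 cm^2 = 9.1189 N/cm^2

Final answer: 9.1189 N/cm^2


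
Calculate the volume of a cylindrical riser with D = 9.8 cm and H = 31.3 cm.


Formula: V = pi * (D/2)^2 * H  (cylinder volume)
Radius = D/2 = 9.8/2 = 4.9 cm
V = pi * 4.9^2 * 31.3 = 2360.9477 cm^3

Answer: 2360.9477 cm^3


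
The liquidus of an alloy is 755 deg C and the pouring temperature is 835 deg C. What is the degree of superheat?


Formula: Superheat = T_pour - T_melt
Superheat = 835 - 755 = 80 deg C


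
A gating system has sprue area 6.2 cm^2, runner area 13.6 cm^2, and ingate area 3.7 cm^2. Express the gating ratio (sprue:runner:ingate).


Sprue:Runner:Ingate = 1 : 13.6/6.2 : 3.7/6.2 = 1:2.19:0.60


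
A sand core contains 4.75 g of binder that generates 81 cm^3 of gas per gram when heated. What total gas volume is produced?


Formula: V_gas = W_binder * gas_evolution_rate
V = 4.75 g * 81 cm^3/g = 384.7500 cm^3


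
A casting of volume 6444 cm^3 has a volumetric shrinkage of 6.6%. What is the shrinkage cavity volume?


Formula: V_shrink = V_casting * shrinkage_pct / 100
V_shrink = 6444 cm^3 * 6.6 / 100 = 425.3040 cm^3

Final answer: 425.3040 cm^3


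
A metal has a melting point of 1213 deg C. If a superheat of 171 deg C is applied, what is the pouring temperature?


Formula: T_pour = T_melt + Superheat
T_pour = 1213 + 171 = 1384 deg C

Final answer: 1384 deg C


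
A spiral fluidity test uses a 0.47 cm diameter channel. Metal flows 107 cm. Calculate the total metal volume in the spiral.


Formula: V = pi * (d/2)^2 * L  (cylinder volume)
Radius = 0.47/2 = 0.235 cm
V = pi * 0.235^2 * 107 = 18.5639 cm^3

Answer: 18.5639 cm^3


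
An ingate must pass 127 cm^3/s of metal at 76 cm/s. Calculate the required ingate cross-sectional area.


Formula: A_ingate = Q / v  (continuity equation)
A = 127 cm^3/s / 76 cm/s = 1.6711 cm^2

Final answer: 1.6711 cm^2


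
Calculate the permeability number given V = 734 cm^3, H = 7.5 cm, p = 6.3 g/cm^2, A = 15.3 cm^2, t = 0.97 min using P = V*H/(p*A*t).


Formula: Permeability Number P = (V * H) / (p * A * t)
Numerator: V * H = 734 * 7.5 = 5505.0
Denominator: p * A * t = 6.3 * 15.3 * 0.97 = 93.4983
P = 5505.0 / 93.4983 = 58.8781

Final answer: 58.8781


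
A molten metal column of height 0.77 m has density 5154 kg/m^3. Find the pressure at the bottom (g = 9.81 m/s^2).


Formula: P = rho * g * h
rho * g = 5154 * 9.81 = 50560.74 N/m^3
P = 50560.74 * 0.77 = 38931.7698 Pa

38931.7698 Pa


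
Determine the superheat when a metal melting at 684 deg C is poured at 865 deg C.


Formula: Superheat = T_pour - T_melt
Superheat = 865 - 684 = 181 deg C


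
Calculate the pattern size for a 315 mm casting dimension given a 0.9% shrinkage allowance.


Formula: L_pattern = L_casting * (1 + shrinkage_rate/100)
Shrinkage factor = 1 + 0.9/100 = 1.009
L_pattern = 315 mm * 1.009 = 317.8350 mm


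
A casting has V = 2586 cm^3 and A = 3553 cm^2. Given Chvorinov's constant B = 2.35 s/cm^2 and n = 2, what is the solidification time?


Formula: t_s = B * (V/A)^n  (Chvorinov's rule, n=2)
Modulus M = V/A = 2586/3553 = 0.727836 cm
M^2 = 0.727836^2 = 0.529745 cm^2
t_s = 2.35 * 0.529745 = 1.2449 s

Final answer: 1.2449 s


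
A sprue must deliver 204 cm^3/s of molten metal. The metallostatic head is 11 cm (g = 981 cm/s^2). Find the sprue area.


Formula: v = sqrt(2*g*h), A = Q/v
Velocity: v = sqrt(2 * 981 * 11) = sqrt(21582) = 146.9081 cm/s
Sprue area: A = Q / v = 204 / 146.9081 = 1.3886 cm^2


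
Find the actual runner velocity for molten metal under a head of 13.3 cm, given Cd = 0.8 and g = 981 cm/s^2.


Formula: v = Cd * sqrt(2 * g * h)  (Torricelli with discharge coefficient)
2*g*h = 2 * 981 * 13.3 = 26094.6 cm^2/s^2
sqrt(26094.6) = 161.53823 cm/s
v = 0.8 * 161.53823 = 129.2306 cm/s

Answer: 129.2306 cm/s


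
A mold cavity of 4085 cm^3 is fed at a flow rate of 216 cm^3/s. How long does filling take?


Formula: t_fill = V_mold / Q_flow
t = 4085 cm^3 / 216 cm^3/s = 18.9120 s

Answer: 18.9120 s


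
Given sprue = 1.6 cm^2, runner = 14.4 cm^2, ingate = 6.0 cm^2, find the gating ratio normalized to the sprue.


Sprue:Runner:Ingate = 1 : 14.4/1.6 : 6.0/1.6 = 1:9.00:3.75

Final answer: 1:9.00:3.75


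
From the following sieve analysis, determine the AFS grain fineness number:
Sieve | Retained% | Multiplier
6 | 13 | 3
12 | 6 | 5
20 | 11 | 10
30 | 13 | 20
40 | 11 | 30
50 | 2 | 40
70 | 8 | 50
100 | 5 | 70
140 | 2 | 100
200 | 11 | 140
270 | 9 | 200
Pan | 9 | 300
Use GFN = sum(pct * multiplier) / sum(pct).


Formula: GFN = sum(pct * multiplier) / sum(pct)
sum(pct * multiplier) = 7839
sum(pct) = 100
GFN = 7839 / 100 = 78.39

Answer: 78.39


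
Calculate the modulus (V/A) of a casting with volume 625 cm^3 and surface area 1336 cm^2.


Formula: Casting Modulus M = V / A
M = 625 cm^3 / 1336 cm^2 = 0.4678 cm

Answer: 0.4678 cm


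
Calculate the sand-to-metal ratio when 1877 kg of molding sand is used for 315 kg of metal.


Formula: Sand-to-Metal Ratio = W_sand / W_metal
Ratio = 1877 kg / 315 kg = 5.9587

Answer: 5.9587


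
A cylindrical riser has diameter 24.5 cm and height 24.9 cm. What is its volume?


Formula: V = pi * (D/2)^2 * H  (cylinder volume)
Radius = D/2 = 24.5/2 = 12.25 cm
V = pi * 12.25^2 * 24.9 = 11738.7377 cm^3

Answer: 11738.7377 cm^3


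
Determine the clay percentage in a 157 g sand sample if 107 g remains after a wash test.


Formula: Clay% = (W_total - W_washed) / W_total * 100
Clay mass = 157 - 107 = 50 g
Clay% = 50 / 157 * 100 = 31.8471%

31.8471%


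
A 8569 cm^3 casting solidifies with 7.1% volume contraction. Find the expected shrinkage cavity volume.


Formula: V_shrink = V_casting * shrinkage_pct / 100
V_shrink = 8569 cm^3 * 7.1 / 100 = 608.3990 cm^3

608.3990 cm^3


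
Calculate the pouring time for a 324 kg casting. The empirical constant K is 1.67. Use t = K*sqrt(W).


Formula: t = K * sqrt(W)
sqrt(W) = sqrt(324) = 18.00000
t = 1.67 * 18.00000 = 30.0600 s


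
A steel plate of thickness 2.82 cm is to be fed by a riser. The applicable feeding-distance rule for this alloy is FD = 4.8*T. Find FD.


Formula: FD = 4.8 * T  (riser feeding-distance rule)
FD = 4.8 * 2.82 cm = 13.5360 cm

Final answer: 13.5360 cm


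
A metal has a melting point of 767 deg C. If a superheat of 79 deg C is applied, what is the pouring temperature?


Formula: T_pour = T_melt + Superheat
T_pour = 767 + 79 = 846 deg C

Final answer: 846 deg C


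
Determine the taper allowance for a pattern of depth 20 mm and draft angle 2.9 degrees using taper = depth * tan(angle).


Formula: taper = depth * tan(draft_angle)
tan(2.9 deg) = 0.0506578
taper = 20 mm * 0.0506578 = 1.0132 mm


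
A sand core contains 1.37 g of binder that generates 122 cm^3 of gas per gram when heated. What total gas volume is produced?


Formula: V_gas = W_binder * gas_evolution_rate
V = 1.37 g * 122 cm^3/g = 167.1400 cm^3

Final answer: 167.1400 cm^3


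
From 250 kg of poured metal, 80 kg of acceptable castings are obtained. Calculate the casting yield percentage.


Formula: Casting Yield = (W_good / W_total) * 100
Yield = (80 kg / 250 kg) * 100 = 32.0000%

Answer: 32.0000%


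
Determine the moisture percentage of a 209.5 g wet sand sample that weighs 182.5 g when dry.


Formula: MC = (W_wet - W_dry) / W_wet * 100
Water mass = 209.5 - 182.5 = 27.0 g
MC = 27.0 / 209.5 * 100 = 12.8878%

Final answer: 12.8878%


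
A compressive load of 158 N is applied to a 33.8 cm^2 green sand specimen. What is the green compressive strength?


Formula: Compressive Strength = Force / Area
Strength = 158 N / 33.8 cm^2 = 4.6746 N/cm^2


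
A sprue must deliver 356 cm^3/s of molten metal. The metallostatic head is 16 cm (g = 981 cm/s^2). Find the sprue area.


Formula: v = sqrt(2*g*h), A = Q/v
Velocity: v = sqrt(2 * 981 * 16) = sqrt(31392) = 177.1779 cm/s
Sprue area: A = Q / v = 356 / 177.1779 = 2.0093 cm^2


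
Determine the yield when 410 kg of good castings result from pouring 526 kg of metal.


Formula: Casting Yield = (W_good / W_total) * 100
Yield = (410 kg / 526 kg) * 100 = 77.9468%


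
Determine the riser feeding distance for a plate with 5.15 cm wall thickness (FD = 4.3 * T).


Formula: FD = 4.3 * T  (riser feeding-distance rule)
FD = 4.3 * 5.15 cm = 22.1450 cm


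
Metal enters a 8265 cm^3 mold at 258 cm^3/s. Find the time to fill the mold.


Formula: t_fill = V_mold / Q_flow
t = 8265 cm^3 / 258 cm^3/s = 32.0349 s

32.0349 s


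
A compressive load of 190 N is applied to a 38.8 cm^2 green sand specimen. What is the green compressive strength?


Formula: Compressive Strength = Force / Area
Strength = 190 N / 38.8 cm^2 = 4.8969 N/cm^2

Final answer: 4.8969 N/cm^2


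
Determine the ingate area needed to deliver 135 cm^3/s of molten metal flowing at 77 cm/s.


Formula: A_ingate = Q / v  (continuity equation)
A = 135 cm^3/s / 77 cm/s = 1.7532 cm^2


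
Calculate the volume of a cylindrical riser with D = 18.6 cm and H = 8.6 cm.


Formula: V = pi * (D/2)^2 * H  (cylinder volume)
Radius = D/2 = 18.6/2 = 9.3 cm
V = pi * 9.3^2 * 8.6 = 2336.7606 cm^3

Final answer: 2336.7606 cm^3


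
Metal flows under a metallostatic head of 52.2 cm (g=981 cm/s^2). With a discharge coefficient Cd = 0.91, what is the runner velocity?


Formula: v = Cd * sqrt(2 * g * h)  (Torricelli with discharge coefficient)
2*g*h = 2 * 981 * 52.2 = 102416.4 cm^2/s^2
sqrt(102416.4) = 320.02562 cm/s
v = 0.91 * 320.02562 = 291.2233 cm/s

Final answer: 291.2233 cm/s


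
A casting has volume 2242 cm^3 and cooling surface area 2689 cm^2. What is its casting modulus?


Formula: Casting Modulus M = V / A
M = 2242 cm^3 / 2689 cm^2 = 0.8338 cm

0.8338 cm


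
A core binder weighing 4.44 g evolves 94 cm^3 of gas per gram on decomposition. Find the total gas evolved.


Formula: V_gas = W_binder * gas_evolution_rate
V = 4.44 g * 94 cm^3/g = 417.3600 cm^3

Answer: 417.3600 cm^3


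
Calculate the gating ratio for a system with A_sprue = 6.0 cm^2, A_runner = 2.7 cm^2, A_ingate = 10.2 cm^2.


Sprue:Runner:Ingate = 1 : 2.7/6.0 : 10.2/6.0 = 1:0.45:1.70

1:0.45:1.70


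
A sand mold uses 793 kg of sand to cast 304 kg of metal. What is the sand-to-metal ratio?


Formula: Sand-to-Metal Ratio = W_sand / W_metal
Ratio = 793 kg / 304 kg = 2.6086

Answer: 2.6086


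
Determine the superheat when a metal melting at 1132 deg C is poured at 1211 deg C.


Formula: Superheat = T_pour - T_melt
Superheat = 1211 - 1132 = 79 deg C

Final answer: 79 deg C


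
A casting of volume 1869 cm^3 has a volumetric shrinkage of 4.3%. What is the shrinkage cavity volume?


Formula: V_shrink = V_casting * shrinkage_pct / 100
V_shrink = 1869 cm^3 * 4.3 / 100 = 80.3670 cm^3

Final answer: 80.3670 cm^3


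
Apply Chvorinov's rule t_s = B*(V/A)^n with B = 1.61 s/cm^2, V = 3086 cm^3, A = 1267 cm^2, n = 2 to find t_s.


Formula: t_s = B * (V/A)^n  (Chvorinov's rule, n=2)
Modulus M = V/A = 3086/1267 = 2.435675 cm
M^2 = 2.435675^2 = 5.932513 cm^2
t_s = 1.61 * 5.932513 = 9.5513 s


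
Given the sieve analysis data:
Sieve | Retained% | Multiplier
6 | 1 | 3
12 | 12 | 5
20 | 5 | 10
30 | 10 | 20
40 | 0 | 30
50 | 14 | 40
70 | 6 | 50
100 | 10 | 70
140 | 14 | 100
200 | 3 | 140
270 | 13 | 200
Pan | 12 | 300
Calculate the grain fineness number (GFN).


Formula: GFN = sum(pct * multiplier) / sum(pct)
sum(pct * multiplier) = 9893
sum(pct) = 100
GFN = 9893 / 100 = 98.93

Final answer: 98.93


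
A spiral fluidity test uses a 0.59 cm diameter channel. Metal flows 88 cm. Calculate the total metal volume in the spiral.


Formula: V = pi * (d/2)^2 * L  (cylinder volume)
Radius = 0.59/2 = 0.295 cm
V = pi * 0.295^2 * 88 = 24.0589 cm^3

Final answer: 24.0589 cm^3


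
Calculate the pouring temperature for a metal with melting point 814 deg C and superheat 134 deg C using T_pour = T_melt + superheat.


Formula: T_pour = T_melt + Superheat
T_pour = 814 + 134 = 948 deg C

948 deg C


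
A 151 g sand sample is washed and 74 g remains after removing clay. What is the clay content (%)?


Formula: Clay% = (W_total - W_washed) / W_total * 100
Clay mass = 151 - 74 = 77 g
Clay% = 77 / 151 * 100 = 50.9934%

Answer: 50.9934%


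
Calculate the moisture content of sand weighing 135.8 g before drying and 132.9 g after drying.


Formula: MC = (W_wet - W_dry) / W_wet * 100
Water mass = 135.8 - 132.9 = 2.9 g
MC = 2.9 / 135.8 * 100 = 2.1355%

Answer: 2.1355%


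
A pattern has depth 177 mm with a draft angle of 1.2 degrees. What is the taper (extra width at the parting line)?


Formula: taper = depth * tan(draft_angle)
tan(1.2 deg) = 0.0209470
taper = 177 mm * 0.0209470 = 3.7076 mm

Answer: 3.7076 mm


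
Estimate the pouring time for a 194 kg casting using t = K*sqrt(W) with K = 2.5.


Formula: t = K * sqrt(W)
sqrt(W) = sqrt(194) = 13.92839
t = 2.5 * 13.92839 = 34.8210 s

34.8210 s


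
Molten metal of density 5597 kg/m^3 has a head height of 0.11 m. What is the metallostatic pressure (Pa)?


Formula: P = rho * g * h
rho * g = 5597 * 9.81 = 54906.57 N/m^3
P = 54906.57 * 0.11 = 6039.7227 Pa

6039.7227 Pa


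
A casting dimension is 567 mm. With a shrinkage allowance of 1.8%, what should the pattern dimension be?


Formula: L_pattern = L_casting * (1 + shrinkage_rate/100)
Shrinkage factor = 1 + 1.8/100 = 1.018
L_pattern = 567 mm * 1.018 = 577.2060 mm


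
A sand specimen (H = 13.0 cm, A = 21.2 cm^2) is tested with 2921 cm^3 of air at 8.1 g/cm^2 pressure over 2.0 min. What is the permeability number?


Formula: Permeability Number P = (V * H) / (p * A * t)
Numerator: V * H = 2921 * 13.0 = 37973.0
Denominator: p * A * t = 8.1 * 21.2 * 2.0 = 343.44
P = 37973.0 / 343.44 = 110.5666

Final answer: 110.5666


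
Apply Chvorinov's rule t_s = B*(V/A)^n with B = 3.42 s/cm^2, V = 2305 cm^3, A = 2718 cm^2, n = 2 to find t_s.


Formula: t_s = B * (V/A)^n  (Chvorinov's rule, n=2)
Modulus M = V/A = 2305/2718 = 0.848050 cm
M^2 = 0.848050^2 = 0.719189 cm^2
t_s = 3.42 * 0.719189 = 2.4596 s

Answer: 2.4596 s


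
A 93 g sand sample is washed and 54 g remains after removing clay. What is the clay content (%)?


Formula: Clay% = (W_total - W_washed) / W_total * 100
Clay mass = 93 - 54 = 39 g
Clay% = 39 / 93 * 100 = 41.9355%


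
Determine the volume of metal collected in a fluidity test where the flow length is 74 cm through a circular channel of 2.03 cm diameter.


Formula: V = pi * (d/2)^2 * L  (cylinder volume)
Radius = 2.03/2 = 1.015 cm
V = pi * 1.015^2 * 74 = 239.5045 cm^3


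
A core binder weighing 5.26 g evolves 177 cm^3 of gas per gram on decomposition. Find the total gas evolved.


Formula: V_gas = W_binder * gas_evolution_rate
V = 5.26 g * 177 cm^3/g = 931.0200 cm^3

Answer: 931.0200 cm^3


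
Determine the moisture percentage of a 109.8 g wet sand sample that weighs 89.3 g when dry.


Formula: MC = (W_wet - W_dry) / W_wet * 100
Water mass = 109.8 - 89.3 = 20.5 g
MC = 20.5 / 109.8 * 100 = 18.6703%

Final answer: 18.6703%


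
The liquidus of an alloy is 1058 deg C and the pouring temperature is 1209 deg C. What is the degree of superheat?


Formula: Superheat = T_pour - T_melt
Superheat = 1209 - 1058 = 151 deg C


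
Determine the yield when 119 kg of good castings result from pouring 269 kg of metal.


Formula: Casting Yield = (W_good / W_total) * 100
Yield = (119 kg / 269 kg) * 100 = 44.2379%

44.2379%


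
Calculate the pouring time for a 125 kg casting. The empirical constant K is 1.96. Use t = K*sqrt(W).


Formula: t = K * sqrt(W)
sqrt(W) = sqrt(125) = 11.18034
t = 1.96 * 11.18034 = 21.9135 s


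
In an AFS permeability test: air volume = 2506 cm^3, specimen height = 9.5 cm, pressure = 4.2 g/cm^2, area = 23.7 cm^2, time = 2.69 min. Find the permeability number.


Formula: Permeability Number P = (V * H) / (p * A * t)
Numerator: V * H = 2506 * 9.5 = 23807.0
Denominator: p * A * t = 4.2 * 23.7 * 2.69 = 267.7626
P = 23807.0 / 267.7626 = 88.9108

Answer: 88.9108


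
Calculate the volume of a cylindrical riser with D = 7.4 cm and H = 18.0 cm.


Formula: V = pi * (D/2)^2 * H  (cylinder volume)
Radius = D/2 = 7.4/2 = 3.7 cm
V = pi * 3.7^2 * 18.0 = 774.1513 cm^3

774.1513 cm^3


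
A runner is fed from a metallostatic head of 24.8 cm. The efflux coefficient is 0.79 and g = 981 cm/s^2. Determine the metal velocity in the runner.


Formula: v = Cd * sqrt(2 * g * h)  (Torricelli with discharge coefficient)
2*g*h = 2 * 981 * 24.8 = 48657.6 cm^2/s^2
sqrt(48657.6) = 220.58468 cm/s
v = 0.79 * 220.58468 = 174.2619 cm/s

Final answer: 174.2619 cm/s


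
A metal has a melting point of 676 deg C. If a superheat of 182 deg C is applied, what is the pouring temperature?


Formula: T_pour = T_melt + Superheat
T_pour = 676 + 182 = 858 deg C

Answer: 858 deg C


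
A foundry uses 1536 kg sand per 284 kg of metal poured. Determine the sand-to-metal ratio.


Formula: Sand-to-Metal Ratio = W_sand / W_metal
Ratio = 1536 kg / 284 kg = 5.4085


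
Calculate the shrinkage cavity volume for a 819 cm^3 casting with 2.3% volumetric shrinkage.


Formula: V_shrink = V_casting * shrinkage_pct / 100
V_shrink = 819 cm^3 * 2.3 / 100 = 18.8370 cm^3


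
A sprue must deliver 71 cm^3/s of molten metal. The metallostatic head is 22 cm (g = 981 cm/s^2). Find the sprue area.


Formula: v = sqrt(2*g*h), A = Q/v
Velocity: v = sqrt(2 * 981 * 22) = sqrt(43164) = 207.7595 cm/s
Sprue area: A = Q / v = 71 / 207.7595 = 0.3417 cm^2

Answer: 0.3417 cm^2


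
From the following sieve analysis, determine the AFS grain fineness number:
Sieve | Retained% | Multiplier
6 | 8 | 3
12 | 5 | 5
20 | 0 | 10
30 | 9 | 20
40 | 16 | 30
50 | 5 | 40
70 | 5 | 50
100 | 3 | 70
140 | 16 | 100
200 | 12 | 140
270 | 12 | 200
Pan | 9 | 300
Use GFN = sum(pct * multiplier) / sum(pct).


Formula: GFN = sum(pct * multiplier) / sum(pct)
sum(pct * multiplier) = 9749
sum(pct) = 100
GFN = 9749 / 100 = 97.49

Answer: 97.49


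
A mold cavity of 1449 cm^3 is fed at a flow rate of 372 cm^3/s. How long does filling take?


Formula: t_fill = V_mold / Q_flow
t = 1449 cm^3 / 372 cm^3/s = 3.8952 s


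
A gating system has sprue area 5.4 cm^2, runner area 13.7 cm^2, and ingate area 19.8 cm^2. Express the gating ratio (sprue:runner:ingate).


Sprue:Runner:Ingate = 1 : 13.7/5.4 : 19.8/5.4 = 1:2.54:3.67

1:2.54:3.67


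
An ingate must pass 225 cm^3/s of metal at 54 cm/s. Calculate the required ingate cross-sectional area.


Formula: A_ingate = Q / v  (continuity equation)
A = 225 cm^3/s / 54 cm/s = 4.1667 cm^2

Final answer: 4.1667 cm^2


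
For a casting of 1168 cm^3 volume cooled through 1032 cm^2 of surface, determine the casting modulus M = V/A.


Formula: Casting Modulus M = V / A
M = 1168 cm^3 / 1032 cm^2 = 1.1318 cm

1.1318 cm


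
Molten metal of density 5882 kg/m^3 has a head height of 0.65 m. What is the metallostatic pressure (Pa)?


Formula: P = rho * g * h
rho * g = 5882 * 9.81 = 57702.42 N/m^3
P = 57702.42 * 0.65 = 37506.5730 Pa

37506.5730 Pa


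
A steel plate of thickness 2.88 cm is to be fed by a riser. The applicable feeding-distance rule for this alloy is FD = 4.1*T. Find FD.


Formula: FD = 4.1 * T  (riser feeding-distance rule)
FD = 4.1 * 2.88 cm = 11.8080 cm


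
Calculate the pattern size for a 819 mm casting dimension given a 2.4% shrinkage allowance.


Formula: L_pattern = L_casting * (1 + shrinkage_rate/100)
Shrinkage factor = 1 + 2.4/100 = 1.024
L_pattern = 819 mm * 1.024 = 838.6560 mm

Answer: 838.6560 mm


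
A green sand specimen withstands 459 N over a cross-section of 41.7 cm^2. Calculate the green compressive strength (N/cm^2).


Formula: Compressive Strength = Force / Area
Strength = 459 N / 41.7 cm^2 = 11.0072 N/cm^2


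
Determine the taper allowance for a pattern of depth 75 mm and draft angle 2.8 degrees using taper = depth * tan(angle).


Formula: taper = depth * tan(draft_angle)
tan(2.8 deg) = 0.0489082
taper = 75 mm * 0.0489082 = 3.6681 mm


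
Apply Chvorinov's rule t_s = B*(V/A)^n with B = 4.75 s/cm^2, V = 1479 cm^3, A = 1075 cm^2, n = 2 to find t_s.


Formula: t_s = B * (V/A)^n  (Chvorinov's rule, n=2)
Modulus M = V/A = 1479/1075 = 1.375814 cm
M^2 = 1.375814^2 = 1.892864 cm^2
t_s = 4.75 * 1.892864 = 8.9911 s

Final answer: 8.9911 s


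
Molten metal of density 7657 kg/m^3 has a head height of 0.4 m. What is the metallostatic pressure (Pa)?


Formula: P = rho * g * h
rho * g = 7657 * 9.81 = 75115.17 N/m^3
P = 75115.17 * 0.4 = 30046.0680 Pa

Final answer: 30046.0680 Pa


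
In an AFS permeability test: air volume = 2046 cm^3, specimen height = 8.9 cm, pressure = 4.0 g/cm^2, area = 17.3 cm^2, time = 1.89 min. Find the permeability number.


Formula: Permeability Number P = (V * H) / (p * A * t)
Numerator: V * H = 2046 * 8.9 = 18209.4
Denominator: p * A * t = 4.0 * 17.3 * 1.89 = 130.788
P = 18209.4 / 130.788 = 139.2284

139.2284


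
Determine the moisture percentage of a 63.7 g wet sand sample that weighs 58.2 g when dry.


Formula: MC = (W_wet - W_dry) / W_wet * 100
Water mass = 63.7 - 58.2 = 5.5 g
MC = 5.5 / 63.7 * 100 = 8.6342%

8.6342%


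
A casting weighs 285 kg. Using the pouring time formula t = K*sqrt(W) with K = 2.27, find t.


Formula: t = K * sqrt(W)
sqrt(W) = sqrt(285) = 16.88194
t = 2.27 * 16.88194 = 38.3220 s

Final answer: 38.3220 s


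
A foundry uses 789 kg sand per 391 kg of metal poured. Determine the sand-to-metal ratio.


Formula: Sand-to-Metal Ratio = W_sand / W_metal
Ratio = 789 kg / 391 kg = 2.0179

Answer: 2.0179


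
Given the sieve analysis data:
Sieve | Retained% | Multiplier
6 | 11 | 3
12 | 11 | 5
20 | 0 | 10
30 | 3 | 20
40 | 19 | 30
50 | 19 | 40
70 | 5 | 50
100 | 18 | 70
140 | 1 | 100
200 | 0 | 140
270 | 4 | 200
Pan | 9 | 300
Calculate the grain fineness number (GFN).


Formula: GFN = sum(pct * multiplier) / sum(pct)
sum(pct * multiplier) = 6588
sum(pct) = 100
GFN = 6588 / 100 = 65.88


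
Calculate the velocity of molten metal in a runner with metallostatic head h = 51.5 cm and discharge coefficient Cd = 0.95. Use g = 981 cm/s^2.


Formula: v = Cd * sqrt(2 * g * h)  (Torricelli with discharge coefficient)
2*g*h = 2 * 981 * 51.5 = 101043.0 cm^2/s^2
sqrt(101043.0) = 317.87262 cm/s
v = 0.95 * 317.87262 = 301.9790 cm/s

301.9790 cm/s


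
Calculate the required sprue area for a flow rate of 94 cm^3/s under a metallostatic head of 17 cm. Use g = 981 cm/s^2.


Formula: v = sqrt(2*g*h), A = Q/v
Velocity: v = sqrt(2 * 981 * 17) = sqrt(33354) = 182.6308 cm/s
Sprue area: A = Q / v = 94 / 182.6308 = 0.5147 cm^2

0.5147 cm^2


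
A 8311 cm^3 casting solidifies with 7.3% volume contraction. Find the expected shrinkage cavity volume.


Formula: V_shrink = V_casting * shrinkage_pct / 100
V_shrink = 8311 cm^3 * 7.3 / 100 = 606.7030 cm^3

606.7030 cm^3


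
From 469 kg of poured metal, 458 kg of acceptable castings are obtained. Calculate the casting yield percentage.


Formula: Casting Yield = (W_good / W_total) * 100
Yield = (458 kg / 469 kg) * 100 = 97.6546%

Final answer: 97.6546%


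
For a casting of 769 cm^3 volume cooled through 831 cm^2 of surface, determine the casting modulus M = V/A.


Formula: Casting Modulus M = V / A
M = 769 cm^3 / 831 cm^2 = 0.9254 cm

0.9254 cm


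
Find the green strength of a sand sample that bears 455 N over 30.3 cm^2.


Formula: Compressive Strength = Force / Area
Strength = 455 N / 30.3 cm^2 = 15.0165 N/cm^2

15.0165 N/cm^2


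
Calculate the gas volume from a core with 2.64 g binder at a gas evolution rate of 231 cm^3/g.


Formula: V_gas = W_binder * gas_evolution_rate
V = 2.64 g * 231 cm^3/g = 609.8400 cm^3

609.8400 cm^3


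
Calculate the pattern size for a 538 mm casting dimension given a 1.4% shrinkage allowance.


Formula: L_pattern = L_casting * (1 + shrinkage_rate/100)
Shrinkage factor = 1 + 1.4/100 = 1.014
L_pattern = 538 mm * 1.014 = 545.5320 mm

545.5320 mm


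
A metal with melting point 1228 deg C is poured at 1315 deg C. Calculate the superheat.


Formula: Superheat = T_pour - T_melt
Superheat = 1315 - 1228 = 87 deg C


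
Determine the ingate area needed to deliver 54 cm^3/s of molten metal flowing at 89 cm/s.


Formula: A_ingate = Q / v  (continuity equation)
A = 54 cm^3/s / 89 cm/s = 0.6067 cm^2

0.6067 cm^2


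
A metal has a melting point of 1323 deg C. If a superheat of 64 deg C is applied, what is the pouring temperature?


Formula: T_pour = T_melt + Superheat
T_pour = 1323 + 64 = 1387 deg C

Final answer: 1387 deg C


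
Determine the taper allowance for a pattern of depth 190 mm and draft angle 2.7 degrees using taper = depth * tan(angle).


Formula: taper = depth * tan(draft_angle)
tan(2.7 deg) = 0.0471588
taper = 190 mm * 0.0471588 = 8.9602 mm


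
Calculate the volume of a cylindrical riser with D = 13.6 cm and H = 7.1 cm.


Formula: V = pi * (D/2)^2 * H  (cylinder volume)
Radius = D/2 = 13.6/2 = 6.8 cm
V = pi * 6.8^2 * 7.1 = 1031.3974 cm^3

Answer: 1031.3974 cm^3


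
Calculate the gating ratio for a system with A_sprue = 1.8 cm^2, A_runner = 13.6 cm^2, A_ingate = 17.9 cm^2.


Sprue:Runner:Ingate = 1 : 13.6/1.8 : 17.9/1.8 = 1:7.56:9.94

Answer: 1:7.56:9.94


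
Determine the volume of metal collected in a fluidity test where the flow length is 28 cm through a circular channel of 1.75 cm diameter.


Formula: V = pi * (d/2)^2 * L  (cylinder volume)
Radius = 1.75/2 = 0.875 cm
V = pi * 0.875^2 * 28 = 67.3479 cm^3

Answer: 67.3479 cm^3


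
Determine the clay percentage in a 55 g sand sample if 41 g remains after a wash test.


Formula: Clay% = (W_total - W_washed) / W_total * 100
Clay mass = 55 - 41 = 14 g
Clay% = 14 / 55 * 100 = 25.4545%

Answer: 25.4545%


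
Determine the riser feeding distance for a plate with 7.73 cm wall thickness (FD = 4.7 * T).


Formula: FD = 4.7 * T  (riser feeding-distance rule)
FD = 4.7 * 7.73 cm = 36.3310 cm

Answer: 36.3310 cm


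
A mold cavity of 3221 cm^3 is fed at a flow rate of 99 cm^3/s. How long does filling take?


Formula: t_fill = V_mold / Q_flow
t = 3221 cm^3 / 99 cm^3/s = 32.5354 s

Answer: 32.5354 s


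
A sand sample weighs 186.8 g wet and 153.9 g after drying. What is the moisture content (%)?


Formula: MC = (W_wet - W_dry) / W_wet * 100
Water mass = 186.8 - 153.9 = 32.9 g
MC = 32.9 / 186.8 * 100 = 17.6124%


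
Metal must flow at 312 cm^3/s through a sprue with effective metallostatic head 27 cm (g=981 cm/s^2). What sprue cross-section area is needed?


Formula: v = sqrt(2*g*h), A = Q/v
Velocity: v = sqrt(2 * 981 * 27) = sqrt(52974) = 230.1608 cm/s
Sprue area: A = Q / v = 312 / 230.1608 = 1.3556 cm^2

Answer: 1.3556 cm^2


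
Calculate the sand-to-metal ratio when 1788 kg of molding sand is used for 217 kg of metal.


Formula: Sand-to-Metal Ratio = W_sand / W_metal
Ratio = 1788 kg / 217 kg = 8.2396

Answer: 8.2396


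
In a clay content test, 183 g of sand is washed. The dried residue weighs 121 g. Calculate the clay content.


Formula: Clay% = (W_total - W_washed) / W_total * 100
Clay mass = 183 - 121 = 62 g
Clay% = 62 / 183 * 100 = 33.8798%

Answer: 33.8798%


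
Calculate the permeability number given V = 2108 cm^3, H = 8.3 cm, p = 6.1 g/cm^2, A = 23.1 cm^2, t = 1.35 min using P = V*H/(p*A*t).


Formula: Permeability Number P = (V * H) / (p * A * t)
Numerator: V * H = 2108 * 8.3 = 17496.4
Denominator: p * A * t = 6.1 * 23.1 * 1.35 = 190.2285
P = 17496.4 / 190.2285 = 91.9757


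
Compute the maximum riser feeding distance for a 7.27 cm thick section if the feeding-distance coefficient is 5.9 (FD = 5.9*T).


Formula: FD = 5.9 * T  (riser feeding-distance rule)
FD = 5.9 * 7.27 cm = 42.8930 cm

42.8930 cm


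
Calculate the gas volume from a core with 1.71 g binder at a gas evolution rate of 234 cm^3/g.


Formula: V_gas = W_binder * gas_evolution_rate
V = 1.71 g * 234 cm^3/g = 400.1400 cm^3


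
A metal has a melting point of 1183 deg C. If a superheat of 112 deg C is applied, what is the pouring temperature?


Formula: T_pour = T_melt + Superheat
T_pour = 1183 + 112 = 1295 deg C

Answer: 1295 deg C


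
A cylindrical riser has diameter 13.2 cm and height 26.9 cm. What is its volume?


Formula: V = pi * (D/2)^2 * H  (cylinder volume)
Radius = D/2 = 13.2/2 = 6.6 cm
V = pi * 6.6^2 * 26.9 = 3681.2052 cm^3


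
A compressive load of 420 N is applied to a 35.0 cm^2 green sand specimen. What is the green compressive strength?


Formula: Compressive Strength = Force / Area
Strength = 420 N / 35.0 cm^2 = 12.0000 N/cm^2


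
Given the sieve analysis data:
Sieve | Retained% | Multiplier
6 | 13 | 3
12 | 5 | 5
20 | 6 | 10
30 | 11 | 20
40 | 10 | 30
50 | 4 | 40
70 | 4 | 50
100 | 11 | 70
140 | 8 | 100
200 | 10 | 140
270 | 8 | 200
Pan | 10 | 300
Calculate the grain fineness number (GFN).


Formula: GFN = sum(pct * multiplier) / sum(pct)
sum(pct * multiplier) = 8574
sum(pct) = 100
GFN = 8574 / 100 = 85.74

Answer: 85.74


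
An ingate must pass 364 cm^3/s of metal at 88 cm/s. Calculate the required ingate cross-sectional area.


Formula: A_ingate = Q / v  (continuity equation)
A = 364 cm^3/s / 88 cm/s = 4.1364 cm^2

Answer: 4.1364 cm^2


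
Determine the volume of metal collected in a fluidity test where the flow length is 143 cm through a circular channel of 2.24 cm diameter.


Formula: V = pi * (d/2)^2 * L  (cylinder volume)
Radius = 2.24/2 = 1.12 cm
V = pi * 1.12^2 * 143 = 563.5364 cm^3

Final answer: 563.5364 cm^3


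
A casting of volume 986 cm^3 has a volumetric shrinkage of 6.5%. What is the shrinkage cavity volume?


Formula: V_shrink = V_casting * shrinkage_pct / 100
V_shrink = 986 cm^3 * 6.5 / 100 = 64.0900 cm^3

64.0900 cm^3


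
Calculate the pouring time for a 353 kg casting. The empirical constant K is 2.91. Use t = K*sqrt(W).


Formula: t = K * sqrt(W)
sqrt(W) = sqrt(353) = 18.78829
t = 2.91 * 18.78829 = 54.6739 s


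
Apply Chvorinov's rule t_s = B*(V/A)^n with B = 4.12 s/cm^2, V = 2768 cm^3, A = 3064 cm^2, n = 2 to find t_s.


Formula: t_s = B * (V/A)^n  (Chvorinov's rule, n=2)
Modulus M = V/A = 2768/3064 = 0.903394 cm
M^2 = 0.903394^2 = 0.816121 cm^2
t_s = 4.12 * 0.816121 = 3.3624 s

Final answer: 3.3624 s


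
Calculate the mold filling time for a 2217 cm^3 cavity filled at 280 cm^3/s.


Formula: t_fill = V_mold / Q_flow
t = 2217 cm^3 / 280 cm^3/s = 7.9179 s

Final answer: 7.9179 s


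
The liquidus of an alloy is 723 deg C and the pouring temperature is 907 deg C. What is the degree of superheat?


Formula: Superheat = T_pour - T_melt
Superheat = 907 - 723 = 184 deg C

184 deg C


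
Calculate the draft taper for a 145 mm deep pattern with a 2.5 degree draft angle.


Formula: taper = depth * tan(draft_angle)
tan(2.5 deg) = 0.0436609
taper = 145 mm * 0.0436609 = 6.3308 mm


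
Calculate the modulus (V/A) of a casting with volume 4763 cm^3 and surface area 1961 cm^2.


Formula: Casting Modulus M = V / A
M = 4763 cm^3 / 1961 cm^2 = 2.4289 cm

Answer: 2.4289 cm


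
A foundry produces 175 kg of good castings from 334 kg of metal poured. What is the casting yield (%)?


Formula: Casting Yield = (W_good / W_total) * 100
Yield = (175 kg / 334 kg) * 100 = 52.3952%
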